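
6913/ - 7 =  - 6913/7 = - 987.57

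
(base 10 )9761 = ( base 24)GMH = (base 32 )9h1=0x2621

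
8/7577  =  8/7577 = 0.00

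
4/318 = 2/159=0.01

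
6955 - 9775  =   - 2820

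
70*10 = 700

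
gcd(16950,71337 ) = 3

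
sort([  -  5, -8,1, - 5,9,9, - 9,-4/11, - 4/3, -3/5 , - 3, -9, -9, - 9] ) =[-9, - 9 , - 9,  -  9,  -  8, - 5, - 5, - 3, - 4/3,  -  3/5, - 4/11, 1,9,9] 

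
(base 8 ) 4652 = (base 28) 34A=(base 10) 2474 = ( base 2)100110101010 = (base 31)2hp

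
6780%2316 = 2148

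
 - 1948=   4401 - 6349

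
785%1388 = 785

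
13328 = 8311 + 5017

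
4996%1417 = 745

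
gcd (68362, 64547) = 7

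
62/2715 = 62/2715 = 0.02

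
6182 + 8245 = 14427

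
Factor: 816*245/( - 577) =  - 2^4*3^1*5^1* 7^2*17^1*577^( - 1)=- 199920/577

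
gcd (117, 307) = 1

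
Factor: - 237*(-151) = 3^1*79^1*151^1 = 35787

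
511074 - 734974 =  - 223900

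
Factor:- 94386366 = -2^1*3^2*5243687^1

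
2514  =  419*6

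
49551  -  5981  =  43570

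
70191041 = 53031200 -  - 17159841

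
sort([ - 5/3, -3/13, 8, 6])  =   [ - 5/3, - 3/13, 6,8 ] 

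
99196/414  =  49598/207 = 239.60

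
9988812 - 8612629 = 1376183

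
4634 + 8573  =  13207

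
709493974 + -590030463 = 119463511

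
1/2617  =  1/2617 = 0.00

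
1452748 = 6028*241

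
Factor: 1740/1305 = 4/3 = 2^2*3^ ( -1) 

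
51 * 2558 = 130458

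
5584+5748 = 11332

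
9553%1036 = 229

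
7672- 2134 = 5538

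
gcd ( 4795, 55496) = 7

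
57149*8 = 457192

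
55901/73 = 55901/73 = 765.77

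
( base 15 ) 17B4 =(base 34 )4EJ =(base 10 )5119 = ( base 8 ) 11777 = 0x13ff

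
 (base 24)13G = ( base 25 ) 11E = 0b1010011000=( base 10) 664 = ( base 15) 2E4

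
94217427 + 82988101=177205528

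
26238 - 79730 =-53492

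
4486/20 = 224 +3/10  =  224.30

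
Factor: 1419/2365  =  3/5  =  3^1 * 5^( - 1)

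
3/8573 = 3/8573 = 0.00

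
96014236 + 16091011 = 112105247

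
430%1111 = 430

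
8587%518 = 299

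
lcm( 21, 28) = 84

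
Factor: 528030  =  2^1*3^2*5^1*5867^1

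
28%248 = 28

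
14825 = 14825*1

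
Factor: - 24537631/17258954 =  - 2^( - 1 ) * 19^( - 1) * 1201^1*20431^1*454183^( - 1 )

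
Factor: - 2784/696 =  - 4=- 2^2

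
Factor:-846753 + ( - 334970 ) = -1181723^1 = - 1181723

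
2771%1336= 99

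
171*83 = 14193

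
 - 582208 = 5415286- 5997494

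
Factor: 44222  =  2^1*22111^1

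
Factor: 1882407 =3^1*233^1 * 2693^1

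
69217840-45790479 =23427361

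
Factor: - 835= - 5^1*167^1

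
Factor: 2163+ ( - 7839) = - 5676= -  2^2*3^1*11^1*43^1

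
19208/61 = 314 + 54/61  =  314.89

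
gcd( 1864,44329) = 1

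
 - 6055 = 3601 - 9656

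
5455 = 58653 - 53198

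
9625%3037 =514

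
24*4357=104568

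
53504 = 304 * 176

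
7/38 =7/38= 0.18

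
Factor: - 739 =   -  739^1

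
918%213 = 66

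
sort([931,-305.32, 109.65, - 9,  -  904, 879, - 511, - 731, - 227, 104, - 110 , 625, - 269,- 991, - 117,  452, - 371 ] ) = [-991, - 904, - 731,- 511, - 371, -305.32, - 269,-227, - 117, - 110, - 9, 104,109.65,452, 625, 879 , 931 ] 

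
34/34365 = 34/34365 = 0.00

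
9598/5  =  1919 + 3/5 =1919.60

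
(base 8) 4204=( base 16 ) 884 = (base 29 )2H5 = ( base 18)6D2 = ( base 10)2180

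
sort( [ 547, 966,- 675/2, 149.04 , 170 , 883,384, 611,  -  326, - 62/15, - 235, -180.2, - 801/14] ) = [ - 675/2, - 326, - 235 , - 180.2, - 801/14, - 62/15,149.04, 170,384, 547,611, 883,966]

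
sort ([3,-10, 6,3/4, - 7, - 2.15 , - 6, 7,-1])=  [ - 10, - 7, - 6, - 2.15, - 1, 3/4,3,6, 7] 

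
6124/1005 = 6 + 94/1005 =6.09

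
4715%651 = 158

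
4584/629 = 7 + 181/629= 7.29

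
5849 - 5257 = 592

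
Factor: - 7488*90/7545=-2^7*3^3*13^1*503^(  -  1) =- 44928/503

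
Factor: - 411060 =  - 2^2*3^1*5^1*13^1*17^1*31^1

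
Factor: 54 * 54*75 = 2^2*3^7 * 5^2 = 218700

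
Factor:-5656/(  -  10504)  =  7/13 = 7^1*13^( - 1)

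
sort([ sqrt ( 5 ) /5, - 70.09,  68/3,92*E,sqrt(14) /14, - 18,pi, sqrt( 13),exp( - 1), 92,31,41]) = [-70.09, - 18,sqrt(14)/14,exp( - 1), sqrt ( 5 )/5,pi,sqrt(13), 68/3,31,41,92, 92 * E ]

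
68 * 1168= 79424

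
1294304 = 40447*32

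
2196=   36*61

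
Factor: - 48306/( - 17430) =97/35 = 5^( - 1)*7^(-1)*97^1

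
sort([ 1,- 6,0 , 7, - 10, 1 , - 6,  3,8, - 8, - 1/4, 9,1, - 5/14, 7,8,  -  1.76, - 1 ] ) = [ - 10, - 8, - 6,-6 ,-1.76, - 1, - 5/14, - 1/4,0,1,1,1,3,7, 7,8,8, 9]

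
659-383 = 276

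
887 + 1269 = 2156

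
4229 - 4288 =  - 59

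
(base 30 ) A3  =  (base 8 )457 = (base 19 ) fi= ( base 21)e9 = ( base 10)303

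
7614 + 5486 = 13100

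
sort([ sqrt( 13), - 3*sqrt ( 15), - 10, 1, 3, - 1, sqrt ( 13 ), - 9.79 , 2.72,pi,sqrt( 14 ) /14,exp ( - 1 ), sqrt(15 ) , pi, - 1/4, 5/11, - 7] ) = [ - 3*sqrt(15), - 10, - 9.79, - 7, - 1, - 1/4, sqrt (14) /14,exp( - 1 ), 5/11, 1,2.72,3 , pi, pi, sqrt( 13), sqrt( 13), sqrt( 15 ) ]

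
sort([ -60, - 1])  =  [  -  60,-1]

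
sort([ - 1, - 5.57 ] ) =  [ - 5.57 ,-1 ] 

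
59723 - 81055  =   - 21332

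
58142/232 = 29071/116 =250.61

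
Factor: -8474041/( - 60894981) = 3^(  -  2)*7^ ( - 1)*17^1 * 19^( -1)*503^1*991^1*50873^( - 1 )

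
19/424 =19/424 = 0.04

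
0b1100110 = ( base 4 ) 1212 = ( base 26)3O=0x66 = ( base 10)102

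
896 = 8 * 112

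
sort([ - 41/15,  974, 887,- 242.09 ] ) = [ - 242.09, - 41/15, 887, 974 ] 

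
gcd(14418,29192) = 178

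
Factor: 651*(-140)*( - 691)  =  2^2*3^1*5^1*7^2*31^1 * 691^1 = 62977740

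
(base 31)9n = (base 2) 100101110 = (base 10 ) 302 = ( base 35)8M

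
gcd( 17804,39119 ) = 1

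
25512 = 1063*24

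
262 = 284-22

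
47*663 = 31161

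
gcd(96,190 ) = 2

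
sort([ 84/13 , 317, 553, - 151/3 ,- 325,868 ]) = [ -325, - 151/3 , 84/13,317,553, 868] 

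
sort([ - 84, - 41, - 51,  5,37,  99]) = [ - 84, - 51,  -  41, 5 , 37,99 ] 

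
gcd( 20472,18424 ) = 8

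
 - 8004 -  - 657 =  - 7347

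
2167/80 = 2167/80 = 27.09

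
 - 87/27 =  - 4 + 7/9 = - 3.22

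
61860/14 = 4418+4/7 = 4418.57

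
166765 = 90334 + 76431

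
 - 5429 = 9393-14822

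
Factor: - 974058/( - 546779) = 2^1*3^1*23^( - 1) * 23773^( - 1) * 162343^1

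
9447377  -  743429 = 8703948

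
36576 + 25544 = 62120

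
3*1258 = 3774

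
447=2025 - 1578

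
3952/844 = 4+ 144/211 = 4.68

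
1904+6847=8751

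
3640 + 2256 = 5896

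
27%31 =27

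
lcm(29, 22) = 638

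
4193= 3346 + 847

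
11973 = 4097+7876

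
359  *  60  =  21540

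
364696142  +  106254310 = 470950452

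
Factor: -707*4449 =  -3145443 = -  3^1*7^1 * 101^1* 1483^1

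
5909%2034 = 1841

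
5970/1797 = 3+193/599 = 3.32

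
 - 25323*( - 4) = 101292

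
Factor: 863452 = 2^2*215863^1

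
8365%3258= 1849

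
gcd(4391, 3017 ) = 1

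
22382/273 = 22382/273 = 81.99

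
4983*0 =0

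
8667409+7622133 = 16289542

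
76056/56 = 1358+1/7=1358.14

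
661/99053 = 661/99053 = 0.01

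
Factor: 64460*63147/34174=2^1*3^1 *5^1*11^1*31^1*97^1 *293^1 *2441^(  -  1) = 290746830/2441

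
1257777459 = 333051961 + 924725498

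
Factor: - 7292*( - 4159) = 2^2 *1823^1*4159^1  =  30327428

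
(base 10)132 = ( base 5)1012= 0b10000100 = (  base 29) 4G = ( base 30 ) 4C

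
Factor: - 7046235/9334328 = - 2^(-3) * 3^2*5^1*7^1*461^(-1)*2531^(-1) *22369^1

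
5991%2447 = 1097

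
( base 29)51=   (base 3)12102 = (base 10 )146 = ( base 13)B3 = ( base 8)222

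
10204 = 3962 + 6242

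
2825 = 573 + 2252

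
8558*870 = 7445460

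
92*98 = 9016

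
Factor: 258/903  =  2/7 = 2^1*7^( - 1)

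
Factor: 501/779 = 3^1*19^( - 1 )*41^( - 1 )*167^1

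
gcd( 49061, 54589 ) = 691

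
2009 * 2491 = 5004419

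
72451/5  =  14490 + 1/5=14490.20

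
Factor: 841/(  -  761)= -29^2*761^( - 1 ) 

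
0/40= 0 = 0.00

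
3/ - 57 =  - 1 + 18/19 = - 0.05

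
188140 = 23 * 8180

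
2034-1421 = 613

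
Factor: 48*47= 2^4*3^1*47^1 = 2256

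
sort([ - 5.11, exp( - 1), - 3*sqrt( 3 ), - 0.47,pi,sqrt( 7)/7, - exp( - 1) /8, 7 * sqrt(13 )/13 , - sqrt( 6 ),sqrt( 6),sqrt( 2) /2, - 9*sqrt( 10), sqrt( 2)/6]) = [ - 9* sqrt( 10), - 3 *sqrt( 3 ),-5.11, - sqrt( 6) , - 0.47, - exp( - 1)/8,sqrt ( 2 ) /6,exp( - 1),sqrt( 7) /7,  sqrt ( 2)/2  ,  7 *sqrt (13)/13,sqrt( 6),pi]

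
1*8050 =8050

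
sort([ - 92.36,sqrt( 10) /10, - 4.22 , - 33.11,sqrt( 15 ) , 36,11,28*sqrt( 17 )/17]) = [ - 92.36, - 33.11, - 4.22 , sqrt(10)/10,sqrt(15) , 28*sqrt(17 )/17,11,36 ]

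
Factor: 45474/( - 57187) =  - 66/83 = -2^1*3^1*11^1 * 83^( - 1)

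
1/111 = 1/111 = 0.01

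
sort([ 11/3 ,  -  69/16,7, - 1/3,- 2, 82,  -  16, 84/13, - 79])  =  [ - 79, - 16, - 69/16, - 2, - 1/3, 11/3,  84/13, 7, 82]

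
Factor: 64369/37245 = 3^( -1)*5^ ( - 1 ) * 13^(  -  1)*59^1*191^(-1 )*1091^1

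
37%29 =8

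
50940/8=6367+1/2 = 6367.50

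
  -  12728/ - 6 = 6364/3 = 2121.33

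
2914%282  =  94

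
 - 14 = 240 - 254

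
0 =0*690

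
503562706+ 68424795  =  571987501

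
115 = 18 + 97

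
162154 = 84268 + 77886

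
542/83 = 6 + 44/83 = 6.53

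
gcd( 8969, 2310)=1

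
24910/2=12455 = 12455.00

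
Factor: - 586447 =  - 281^1*2087^1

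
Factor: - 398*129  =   - 2^1 * 3^1*43^1*199^1 = - 51342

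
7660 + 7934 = 15594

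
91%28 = 7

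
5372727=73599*73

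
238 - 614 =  - 376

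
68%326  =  68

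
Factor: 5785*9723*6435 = 3^3*5^2*7^1*11^1 * 13^2*89^1* 463^1 = 361953016425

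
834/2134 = 417/1067 = 0.39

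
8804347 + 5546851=14351198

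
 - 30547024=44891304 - 75438328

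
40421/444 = 91 + 17/444 =91.04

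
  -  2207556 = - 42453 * 52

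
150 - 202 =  - 52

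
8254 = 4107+4147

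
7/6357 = 7/6357 = 0.00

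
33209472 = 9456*3512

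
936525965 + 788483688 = 1725009653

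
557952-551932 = 6020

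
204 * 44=8976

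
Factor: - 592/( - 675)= 2^4*3^( - 3 )*5^ (- 2 )*37^1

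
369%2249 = 369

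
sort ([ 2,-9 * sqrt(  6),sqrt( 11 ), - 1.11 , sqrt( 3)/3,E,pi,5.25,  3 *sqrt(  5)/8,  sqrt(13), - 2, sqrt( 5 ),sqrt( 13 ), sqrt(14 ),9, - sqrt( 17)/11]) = [-9*sqrt ( 6), - 2  , - 1.11, - sqrt(17) /11,sqrt( 3) /3 , 3*sqrt( 5)/8,2, sqrt( 5 ), E,pi,sqrt ( 11 ),sqrt(13), sqrt( 13 ), sqrt(14 ) , 5.25, 9 ]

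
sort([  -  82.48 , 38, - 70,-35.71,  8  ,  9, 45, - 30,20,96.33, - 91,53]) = [ - 91, - 82.48, - 70 , - 35.71, - 30,8,9,20,38 , 45, 53,96.33]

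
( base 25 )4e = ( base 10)114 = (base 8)162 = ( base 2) 1110010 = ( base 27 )46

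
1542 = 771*2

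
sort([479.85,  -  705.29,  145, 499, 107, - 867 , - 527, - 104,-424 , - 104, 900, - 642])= [ - 867, - 705.29,-642, - 527, - 424, - 104,  -  104,107, 145, 479.85,  499, 900]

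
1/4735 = 1/4735 =0.00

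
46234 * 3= 138702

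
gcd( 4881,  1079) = 1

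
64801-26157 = 38644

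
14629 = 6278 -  - 8351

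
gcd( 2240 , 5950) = 70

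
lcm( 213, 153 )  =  10863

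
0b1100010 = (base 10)98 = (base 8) 142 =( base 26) 3k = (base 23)46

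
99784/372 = 268+22/93 = 268.24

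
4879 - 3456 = 1423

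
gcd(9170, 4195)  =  5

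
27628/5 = 5525 + 3/5=   5525.60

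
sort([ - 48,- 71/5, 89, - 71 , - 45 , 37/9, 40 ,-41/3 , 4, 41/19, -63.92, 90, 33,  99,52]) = [ - 71 , -63.92, - 48, - 45,  -  71/5, -41/3,41/19,  4, 37/9,33,40 , 52,89,90, 99] 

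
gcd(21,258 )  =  3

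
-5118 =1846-6964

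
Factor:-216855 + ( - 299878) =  - 516733= - 7^1*73819^1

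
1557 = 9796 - 8239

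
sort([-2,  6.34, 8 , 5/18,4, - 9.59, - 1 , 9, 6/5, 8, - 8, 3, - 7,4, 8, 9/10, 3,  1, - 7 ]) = [ - 9.59, - 8, -7, - 7, - 2, - 1 , 5/18,9/10, 1, 6/5,3, 3, 4, 4 , 6.34, 8,8, 8,9] 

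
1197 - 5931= - 4734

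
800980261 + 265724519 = 1066704780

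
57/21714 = 19/7238= 0.00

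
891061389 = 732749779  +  158311610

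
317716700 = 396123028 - 78406328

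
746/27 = 27 + 17/27 = 27.63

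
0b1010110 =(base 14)62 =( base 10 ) 86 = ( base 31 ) 2O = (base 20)46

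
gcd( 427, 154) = 7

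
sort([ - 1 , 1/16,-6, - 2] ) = [ - 6, - 2,-1, 1/16 ]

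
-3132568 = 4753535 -7886103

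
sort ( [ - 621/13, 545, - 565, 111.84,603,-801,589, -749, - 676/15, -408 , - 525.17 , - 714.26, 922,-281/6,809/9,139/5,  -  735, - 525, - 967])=[-967,  -  801, - 749, - 735,-714.26,- 565, - 525.17, - 525, - 408, - 621/13, - 281/6, - 676/15, 139/5, 809/9, 111.84, 545, 589 , 603, 922] 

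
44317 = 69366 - 25049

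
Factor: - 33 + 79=46 = 2^1*23^1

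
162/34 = 4 + 13/17 = 4.76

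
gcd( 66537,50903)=1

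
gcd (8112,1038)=6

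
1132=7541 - 6409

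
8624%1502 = 1114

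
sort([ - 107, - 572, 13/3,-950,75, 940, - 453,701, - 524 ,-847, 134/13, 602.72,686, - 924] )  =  [ - 950,-924,-847, - 572, - 524 , - 453,-107, 13/3,  134/13,75,602.72 , 686, 701,940]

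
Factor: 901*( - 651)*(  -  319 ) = 187109769 = 3^1*7^1 * 11^1 * 17^1*29^1 * 31^1*53^1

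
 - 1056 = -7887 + 6831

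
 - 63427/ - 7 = 9061 + 0/1 =9061.00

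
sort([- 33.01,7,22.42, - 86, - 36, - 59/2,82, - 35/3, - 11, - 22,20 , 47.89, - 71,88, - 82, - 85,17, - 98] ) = [ - 98, - 86, - 85, - 82 , -71, - 36, - 33.01, - 59/2, - 22, - 35/3,  -  11,7,17 , 20,  22.42,47.89,82, 88] 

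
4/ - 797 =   -  1+793/797 = - 0.01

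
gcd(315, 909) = 9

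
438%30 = 18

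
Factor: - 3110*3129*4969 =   -  48354283110 = -  2^1*3^1*5^1* 7^1*149^1 * 311^1*4969^1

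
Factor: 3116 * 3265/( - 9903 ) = -2^2*3^(-1 )*5^1*19^1*41^1*653^1*3301^( - 1)  =  - 10173740/9903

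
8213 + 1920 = 10133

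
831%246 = 93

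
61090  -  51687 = 9403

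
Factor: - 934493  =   - 7^1*133499^1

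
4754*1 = 4754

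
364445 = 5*72889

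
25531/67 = 381 + 4/67 = 381.06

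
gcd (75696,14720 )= 16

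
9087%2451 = 1734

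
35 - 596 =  - 561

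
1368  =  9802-8434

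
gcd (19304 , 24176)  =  8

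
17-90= - 73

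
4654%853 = 389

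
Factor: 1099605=3^1*5^1*13^1*5639^1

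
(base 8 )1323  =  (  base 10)723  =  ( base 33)lu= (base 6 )3203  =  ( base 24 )163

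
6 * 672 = 4032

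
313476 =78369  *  4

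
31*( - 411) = -12741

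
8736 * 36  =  314496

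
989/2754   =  989/2754 =0.36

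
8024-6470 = 1554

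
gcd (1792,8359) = 1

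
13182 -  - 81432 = 94614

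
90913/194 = 90913/194 = 468.62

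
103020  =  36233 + 66787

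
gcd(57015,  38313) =9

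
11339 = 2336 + 9003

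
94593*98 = 9270114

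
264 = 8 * 33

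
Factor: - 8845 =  -5^1*29^1*61^1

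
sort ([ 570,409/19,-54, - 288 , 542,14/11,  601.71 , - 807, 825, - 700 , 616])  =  [ - 807, - 700, - 288, - 54, 14/11, 409/19,542, 570, 601.71,616,825 ] 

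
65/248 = 65/248 = 0.26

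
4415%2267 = 2148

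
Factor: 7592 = 2^3*13^1*73^1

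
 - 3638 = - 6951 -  - 3313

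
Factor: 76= 2^2*19^1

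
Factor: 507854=2^1 *271^1*937^1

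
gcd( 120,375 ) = 15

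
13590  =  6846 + 6744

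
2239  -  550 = 1689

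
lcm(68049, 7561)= 68049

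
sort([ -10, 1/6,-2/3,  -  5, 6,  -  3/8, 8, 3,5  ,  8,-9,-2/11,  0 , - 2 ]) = [ - 10,-9,-5, -2, - 2/3, - 3/8, - 2/11, 0, 1/6, 3, 5, 6, 8 , 8 ]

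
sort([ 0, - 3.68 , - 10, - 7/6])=[ - 10, - 3.68,-7/6, 0]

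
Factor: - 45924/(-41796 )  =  89/81 = 3^(-4) * 89^1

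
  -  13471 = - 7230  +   - 6241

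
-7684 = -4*1921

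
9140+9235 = 18375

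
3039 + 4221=7260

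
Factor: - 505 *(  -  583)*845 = 5^2*11^1*13^2*53^1*101^1 = 248780675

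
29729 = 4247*7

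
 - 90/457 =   -  90/457=-0.20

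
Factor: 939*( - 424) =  - 398136 = - 2^3*  3^1*53^1*313^1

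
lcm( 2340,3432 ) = 51480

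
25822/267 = 25822/267 = 96.71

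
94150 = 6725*14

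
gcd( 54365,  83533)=1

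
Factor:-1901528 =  - 2^3*237691^1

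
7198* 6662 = 47953076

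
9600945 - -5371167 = 14972112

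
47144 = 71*664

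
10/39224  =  5/19612 = 0.00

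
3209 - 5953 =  - 2744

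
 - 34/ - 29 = 1+5/29 = 1.17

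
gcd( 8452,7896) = 4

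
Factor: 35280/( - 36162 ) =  - 2^3*5^1*41^( - 1) = - 40/41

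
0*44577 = 0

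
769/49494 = 769/49494 = 0.02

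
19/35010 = 19/35010 = 0.00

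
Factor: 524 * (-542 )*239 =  - 67877912 = - 2^3*131^1*239^1*271^1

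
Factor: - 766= - 2^1  *  383^1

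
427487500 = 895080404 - 467592904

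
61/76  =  61/76 = 0.80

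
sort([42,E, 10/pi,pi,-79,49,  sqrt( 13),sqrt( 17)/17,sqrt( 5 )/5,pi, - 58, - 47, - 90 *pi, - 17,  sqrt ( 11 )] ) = [-90*pi, - 79, - 58, - 47, - 17, sqrt ( 17)/17, sqrt( 5)/5,E, pi,pi,10/pi,sqrt( 11),sqrt( 13),42,49]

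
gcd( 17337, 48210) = 3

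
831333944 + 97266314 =928600258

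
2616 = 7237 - 4621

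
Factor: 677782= 2^1*7^1 * 48413^1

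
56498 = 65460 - 8962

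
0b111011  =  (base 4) 323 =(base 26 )27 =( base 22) 2F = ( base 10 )59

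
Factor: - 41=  - 41^1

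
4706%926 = 76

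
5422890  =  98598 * 55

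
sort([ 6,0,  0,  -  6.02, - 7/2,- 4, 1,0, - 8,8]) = [ - 8,  -  6.02, - 4, - 7/2,0, 0, 0,1,6, 8]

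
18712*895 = 16747240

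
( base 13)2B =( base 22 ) 1F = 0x25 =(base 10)37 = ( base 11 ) 34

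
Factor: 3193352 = 2^3*43^1*9283^1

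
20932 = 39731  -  18799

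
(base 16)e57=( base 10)3671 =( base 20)93b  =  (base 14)14a3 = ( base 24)68N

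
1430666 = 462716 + 967950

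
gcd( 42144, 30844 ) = 4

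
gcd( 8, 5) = 1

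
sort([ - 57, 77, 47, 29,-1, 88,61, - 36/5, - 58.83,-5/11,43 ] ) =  [ - 58.83, - 57,-36/5 , - 1, - 5/11,29 , 43, 47, 61,77,88 ]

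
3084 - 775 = 2309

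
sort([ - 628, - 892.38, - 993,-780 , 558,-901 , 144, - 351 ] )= [ - 993, - 901, - 892.38, - 780, - 628,  -  351,144,558 ]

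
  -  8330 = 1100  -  9430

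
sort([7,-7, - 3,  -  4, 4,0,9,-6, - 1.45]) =[  -  7,-6,-4, - 3, -1.45 , 0, 4, 7,9]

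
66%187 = 66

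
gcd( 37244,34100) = 4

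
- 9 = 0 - 9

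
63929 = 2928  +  61001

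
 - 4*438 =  - 1752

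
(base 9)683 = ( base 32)hh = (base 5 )4221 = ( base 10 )561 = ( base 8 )1061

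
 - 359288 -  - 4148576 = 3789288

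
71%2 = 1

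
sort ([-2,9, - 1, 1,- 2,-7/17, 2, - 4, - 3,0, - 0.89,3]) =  [  -  4,-3,- 2,  -  2, - 1, - 0.89, - 7/17, 0, 1,  2, 3,9] 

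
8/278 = 4/139 = 0.03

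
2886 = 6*481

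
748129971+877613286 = 1625743257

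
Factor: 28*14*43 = 16856 = 2^3*7^2* 43^1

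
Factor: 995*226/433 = 2^1*5^1* 113^1 * 199^1*433^( - 1) = 224870/433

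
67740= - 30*( - 2258)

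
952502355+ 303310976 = 1255813331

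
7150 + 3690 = 10840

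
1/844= 1/844 = 0.00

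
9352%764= 184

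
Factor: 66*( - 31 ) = -2^1*3^1*11^1 *31^1 = - 2046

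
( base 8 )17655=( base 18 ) 1709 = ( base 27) b39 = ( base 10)8109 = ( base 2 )1111110101101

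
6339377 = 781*8117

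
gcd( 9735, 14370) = 15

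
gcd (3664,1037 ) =1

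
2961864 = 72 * 41137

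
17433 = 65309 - 47876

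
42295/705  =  59 + 140/141 = 59.99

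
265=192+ 73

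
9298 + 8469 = 17767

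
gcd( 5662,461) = 1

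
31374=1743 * 18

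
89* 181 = 16109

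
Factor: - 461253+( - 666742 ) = - 1127995 =-5^1*11^1*20509^1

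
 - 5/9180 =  - 1/1836 = -0.00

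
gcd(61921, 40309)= 1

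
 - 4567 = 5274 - 9841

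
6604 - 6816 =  -212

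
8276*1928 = 15956128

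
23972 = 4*5993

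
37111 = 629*59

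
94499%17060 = 9199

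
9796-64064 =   -  54268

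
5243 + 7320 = 12563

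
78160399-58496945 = 19663454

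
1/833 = 1/833 = 0.00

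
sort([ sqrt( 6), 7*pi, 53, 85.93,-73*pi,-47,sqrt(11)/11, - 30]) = [-73*pi,-47,-30,  sqrt( 11)/11,sqrt (6),7*pi , 53, 85.93] 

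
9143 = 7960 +1183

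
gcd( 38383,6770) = 1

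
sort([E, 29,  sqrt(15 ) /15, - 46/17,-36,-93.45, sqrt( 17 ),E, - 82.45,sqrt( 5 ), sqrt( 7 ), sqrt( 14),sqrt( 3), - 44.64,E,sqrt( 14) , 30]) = [ - 93.45 ,  -  82.45,-44.64, - 36, - 46/17 , sqrt ( 15 ) /15,sqrt( 3 ) , sqrt(5 ),  sqrt (7),  E, E, E,sqrt(14), sqrt (14 ),sqrt (17),  29,  30 ]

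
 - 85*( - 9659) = 821015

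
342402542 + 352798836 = 695201378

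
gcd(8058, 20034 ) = 6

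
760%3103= 760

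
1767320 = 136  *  12995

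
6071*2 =12142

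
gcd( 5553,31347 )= 9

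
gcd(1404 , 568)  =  4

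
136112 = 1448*94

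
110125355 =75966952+34158403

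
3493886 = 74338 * 47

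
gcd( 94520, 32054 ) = 2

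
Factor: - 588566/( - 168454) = 863/247 =13^( - 1 )*19^( - 1)*863^1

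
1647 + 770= 2417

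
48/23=2  +  2/23 = 2.09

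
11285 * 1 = 11285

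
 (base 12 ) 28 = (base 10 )32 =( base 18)1e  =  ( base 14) 24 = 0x20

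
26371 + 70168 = 96539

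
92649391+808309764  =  900959155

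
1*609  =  609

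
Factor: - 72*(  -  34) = 2^4*3^2*17^1 = 2448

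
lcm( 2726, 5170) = 149930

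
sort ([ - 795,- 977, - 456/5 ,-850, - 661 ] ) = [ - 977, - 850,-795,-661, - 456/5]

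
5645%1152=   1037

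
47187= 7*6741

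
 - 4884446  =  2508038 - 7392484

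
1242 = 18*69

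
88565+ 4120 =92685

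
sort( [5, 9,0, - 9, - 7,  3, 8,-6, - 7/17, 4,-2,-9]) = [-9, - 9, - 7, - 6, - 2,-7/17, 0, 3, 4,  5, 8, 9]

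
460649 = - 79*( - 5831 )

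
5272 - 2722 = 2550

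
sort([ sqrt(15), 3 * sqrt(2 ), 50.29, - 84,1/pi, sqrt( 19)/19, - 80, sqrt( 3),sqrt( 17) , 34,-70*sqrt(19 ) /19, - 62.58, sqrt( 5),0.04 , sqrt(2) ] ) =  [ - 84, - 80, - 62.58, - 70*sqrt(19 )/19, 0.04, sqrt(19 ) /19, 1/pi,sqrt(2),sqrt(3 ),sqrt (5 ), sqrt(15), sqrt(17 ), 3*sqrt( 2), 34, 50.29 ] 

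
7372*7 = 51604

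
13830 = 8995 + 4835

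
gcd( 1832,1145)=229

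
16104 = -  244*( - 66)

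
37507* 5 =187535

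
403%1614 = 403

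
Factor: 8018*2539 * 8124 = 2^3*3^1 * 19^1 * 211^1 * 677^1*2539^1 = 165385971048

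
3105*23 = 71415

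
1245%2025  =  1245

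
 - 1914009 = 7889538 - 9803547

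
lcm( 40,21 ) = 840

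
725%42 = 11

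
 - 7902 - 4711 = -12613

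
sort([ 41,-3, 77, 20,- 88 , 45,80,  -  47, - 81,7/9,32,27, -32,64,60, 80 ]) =[ - 88 , - 81,  -  47,- 32, - 3, 7/9,20,27, 32 , 41,45,60,64,77 , 80, 80]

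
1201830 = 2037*590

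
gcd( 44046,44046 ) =44046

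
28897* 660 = 19072020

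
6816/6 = 1136 = 1136.00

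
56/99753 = 56/99753 = 0.00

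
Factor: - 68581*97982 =- 2^1 * 48991^1*68581^1 = -6719703542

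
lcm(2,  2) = 2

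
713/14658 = 713/14658 = 0.05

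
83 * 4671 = 387693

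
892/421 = 2 + 50/421 =2.12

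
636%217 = 202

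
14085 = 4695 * 3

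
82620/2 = 41310 =41310.00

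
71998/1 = 71998=71998.00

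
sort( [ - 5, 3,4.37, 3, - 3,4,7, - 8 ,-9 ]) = [ - 9,  -  8,-5 ,-3,3,  3,4, 4.37, 7 ] 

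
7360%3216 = 928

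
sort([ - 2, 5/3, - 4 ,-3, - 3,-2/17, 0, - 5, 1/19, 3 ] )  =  [ - 5,-4, - 3, -3, - 2, - 2/17, 0, 1/19, 5/3,3] 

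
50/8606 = 25/4303 = 0.01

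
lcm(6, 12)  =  12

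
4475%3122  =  1353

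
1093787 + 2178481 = 3272268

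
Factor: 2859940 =2^2*5^1 * 151^1*947^1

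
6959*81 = 563679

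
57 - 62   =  -5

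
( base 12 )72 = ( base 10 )86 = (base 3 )10012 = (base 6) 222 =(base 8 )126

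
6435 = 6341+94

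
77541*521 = 40398861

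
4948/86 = 57 + 23/43 = 57.53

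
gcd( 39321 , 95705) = 1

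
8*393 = 3144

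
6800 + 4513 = 11313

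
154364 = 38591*4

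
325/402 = 325/402 = 0.81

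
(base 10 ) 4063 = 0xFDF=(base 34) 3HH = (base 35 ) 3b3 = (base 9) 5514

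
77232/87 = 887 +21/29 = 887.72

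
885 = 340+545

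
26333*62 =1632646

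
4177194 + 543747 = 4720941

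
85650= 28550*3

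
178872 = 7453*24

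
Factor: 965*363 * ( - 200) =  - 2^3 * 3^1*5^3*11^2 * 193^1= - 70059000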